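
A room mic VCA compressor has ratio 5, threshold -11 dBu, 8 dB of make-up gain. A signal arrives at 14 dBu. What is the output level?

Overshoot: 14 − (-11) = 25 dB.
At 5:1 the overshoot is divided by 5, leaving 5 dB above threshold.
That puts the output at -6 dBu; make-up adds 8 dB, giving 2 dBu.

2 dBu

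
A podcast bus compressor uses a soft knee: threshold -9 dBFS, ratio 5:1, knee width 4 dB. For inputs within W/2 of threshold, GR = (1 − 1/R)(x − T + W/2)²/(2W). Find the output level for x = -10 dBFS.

x − T + W/2 = -10 − (-9) + 2 = 1.
GR = (1 − 1/5) × 1² / 8 = 0.8 × 1 / 8 = 0.1 dB.
Output = -10 − 0.1 = -10.1 dBFS.

-10.1 dBFS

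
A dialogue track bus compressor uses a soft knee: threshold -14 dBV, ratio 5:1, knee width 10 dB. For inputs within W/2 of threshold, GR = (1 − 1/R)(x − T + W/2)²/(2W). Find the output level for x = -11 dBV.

-13.56 dBV

x − T + W/2 = -11 − (-14) + 5 = 8.
GR = (1 − 1/5) × 8² / 20 = 0.8 × 64 / 20 = 2.56 dB.
Output = -11 − 2.56 = -13.56 dBV.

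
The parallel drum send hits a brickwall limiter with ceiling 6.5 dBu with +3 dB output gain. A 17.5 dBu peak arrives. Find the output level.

9.5 dBu

A brickwall limiter is an ∞:1 compressor: any input above the ceiling is clamped to 6.5 dBu.
Output gain then adds 3 dB: 6.5 + 3 = 9.5 dBu.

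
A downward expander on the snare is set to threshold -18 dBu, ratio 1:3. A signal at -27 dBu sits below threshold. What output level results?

The input is 9 dB below the -18 dBu threshold.
A 1:3 expander multiplies undershoot by 3: 9 × 3 = 27 dB below threshold.
Output = -18 − 27 = -45 dBu.

-45 dBu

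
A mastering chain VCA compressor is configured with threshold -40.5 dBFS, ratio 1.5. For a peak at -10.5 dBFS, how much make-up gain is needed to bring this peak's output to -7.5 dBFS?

13 dB

The peak compresses to -40.5 + 30/1.5 = -20.5 dBFS.
To reach -7.5 dBFS requires -7.5 − (-20.5) = 13 dB of make-up.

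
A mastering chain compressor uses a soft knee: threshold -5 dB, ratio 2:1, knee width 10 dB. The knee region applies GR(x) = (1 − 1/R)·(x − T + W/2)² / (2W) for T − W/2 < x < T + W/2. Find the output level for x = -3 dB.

-4.225 dB

x − T + W/2 = -3 − (-5) + 5 = 7.
GR = (1 − 1/2) × 7² / 20 = 0.5 × 49 / 20 = 1.225 dB.
Output = -3 − 1.225 = -4.225 dB.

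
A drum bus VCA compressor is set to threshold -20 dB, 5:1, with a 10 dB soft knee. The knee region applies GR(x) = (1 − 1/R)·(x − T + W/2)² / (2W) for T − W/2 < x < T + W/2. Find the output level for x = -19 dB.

x − T + W/2 = -19 − (-20) + 5 = 6.
GR = (1 − 1/5) × 6² / 20 = 0.8 × 36 / 20 = 1.44 dB.
Output = -19 − 1.44 = -20.44 dB.

-20.44 dB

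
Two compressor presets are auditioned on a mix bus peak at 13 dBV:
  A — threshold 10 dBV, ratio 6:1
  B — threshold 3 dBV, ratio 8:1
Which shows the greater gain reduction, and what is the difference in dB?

B, by 6.25 dB

A: GR = 3 − 3/6 = 2.5 dB.
B: GR = 10 − 10/8 = 8.75 dB.
B reduces 6.25 dB more.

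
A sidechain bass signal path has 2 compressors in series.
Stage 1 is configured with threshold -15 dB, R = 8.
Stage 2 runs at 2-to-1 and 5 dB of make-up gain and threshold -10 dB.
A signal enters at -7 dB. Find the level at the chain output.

-9 dB

Stage 1: 8 dB above -15 dB, reduced 8:1 to 1 dB above → -14 dB.
Stage 2: below threshold (-14 ≤ -10); passes unchanged; make-up brings it to -9 dB.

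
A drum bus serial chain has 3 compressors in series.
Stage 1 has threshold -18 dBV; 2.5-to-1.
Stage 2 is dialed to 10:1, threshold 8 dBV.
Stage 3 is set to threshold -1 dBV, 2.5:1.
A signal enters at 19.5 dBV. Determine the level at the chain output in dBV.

-3 dBV

Stage 1: overshoot 37.5 dB → 37.5/2.5 = 15 dB → -3 dBV.
Stage 2: -3 dBV ≤ 8 dBV, so stage 2 doesn't engage; output -3 dBV.
Stage 3: below threshold (-3 ≤ -1); passes unchanged; output -3 dBV.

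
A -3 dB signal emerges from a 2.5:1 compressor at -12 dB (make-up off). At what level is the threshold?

-18 dB

Input is 15 dB above T (since output overshoot × R = input overshoot: (-12 − T)·2.5 = -3 − T gives T = -18 dB).
Check: -18 + (-3 − (-18))/2.5 = -18 + 6 = -12 dB. ✓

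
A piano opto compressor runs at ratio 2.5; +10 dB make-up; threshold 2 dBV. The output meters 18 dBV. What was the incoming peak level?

Before make-up, the level was 18 − 10 = 8 dBV.
Post-compression overshoot = 8 − 2 = 6 dB.
Input overshoot = R × output overshoot = 15 dB → input = 2 + 15 = 17 dBV.

17 dBV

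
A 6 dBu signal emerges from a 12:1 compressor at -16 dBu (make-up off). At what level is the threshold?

-18 dBu

Input is 24 dB above T (since output overshoot × R = input overshoot: (-16 − T)·12 = 6 − T gives T = -18 dBu).
Check: -18 + (6 − (-18))/12 = -18 + 2 = -16 dBu. ✓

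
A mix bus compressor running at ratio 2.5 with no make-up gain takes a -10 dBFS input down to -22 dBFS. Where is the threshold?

Let T be the threshold. Output overshoot = (input overshoot)/R, so -22 − T = (-10 − T)/2.5.
2.5·(-22 − T) = -10 − T → 1.5·T = -55 − (-10) = -45.
T = -45/1.5 = -30 dBFS.

-30 dBFS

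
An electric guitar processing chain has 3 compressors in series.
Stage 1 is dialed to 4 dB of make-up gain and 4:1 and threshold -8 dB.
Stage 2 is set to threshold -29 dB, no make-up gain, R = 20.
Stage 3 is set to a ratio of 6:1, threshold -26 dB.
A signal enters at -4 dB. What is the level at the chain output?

-27.7 dB

Stage 1: -4 dB is 4 dB over -8 dB; at 4:1 that becomes 1 dB over, giving -7 dB; +4 dB make-up → -3 dB.
Stage 2: 26 dB above -29 dB, reduced 20:1 to 1.3 dB above → -27.7 dB.
Stage 3: below threshold (-27.7 ≤ -26); passes unchanged; output -27.7 dB.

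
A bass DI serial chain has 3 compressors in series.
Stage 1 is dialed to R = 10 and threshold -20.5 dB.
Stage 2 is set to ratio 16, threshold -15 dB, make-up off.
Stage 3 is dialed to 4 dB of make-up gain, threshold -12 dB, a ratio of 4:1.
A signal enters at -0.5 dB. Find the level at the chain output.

Stage 1: 20 dB above -20.5 dB, reduced 10:1 to 2 dB above → -18.5 dB.
Stage 2: -18.5 dB ≤ -15 dB, so stage 2 doesn't engage; output -18.5 dB.
Stage 3: -18.5 dB is at or below the -12 dB threshold — no compression; make-up brings it to -14.5 dB.

-14.5 dB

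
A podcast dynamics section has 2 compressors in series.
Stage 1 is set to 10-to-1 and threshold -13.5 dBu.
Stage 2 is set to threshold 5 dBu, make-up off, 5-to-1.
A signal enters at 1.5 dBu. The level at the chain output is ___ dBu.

Stage 1: 15 dB above -13.5 dBu, reduced 10:1 to 1.5 dB above → -12 dBu.
Stage 2: -12 dBu ≤ 5 dBu, so stage 2 doesn't engage; output -12 dBu.

-12 dBu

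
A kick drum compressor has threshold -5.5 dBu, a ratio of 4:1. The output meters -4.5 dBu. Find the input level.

-1.5 dBu

That's 1 dB above the -5.5 dBu threshold.
Input overshoot = R × output overshoot = 4 dB → input = -5.5 + 4 = -1.5 dBu.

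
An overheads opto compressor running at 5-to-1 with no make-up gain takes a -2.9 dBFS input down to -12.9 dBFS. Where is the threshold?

-15.4 dBFS

Let T be the threshold. Output overshoot = (input overshoot)/R, so -12.9 − T = (-2.9 − T)/5.
5·(-12.9 − T) = -2.9 − T → 4·T = -64.5 − (-2.9) = -61.6.
T = -61.6/4 = -15.4 dBFS.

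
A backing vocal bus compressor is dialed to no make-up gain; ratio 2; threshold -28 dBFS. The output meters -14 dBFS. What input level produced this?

0 dBFS

The compressed level sits -14 − (-28) = 14 dB over threshold.
Undo the ratio: input overshoot = 14 × 2 = 28 dB, giving input = 0 dBFS.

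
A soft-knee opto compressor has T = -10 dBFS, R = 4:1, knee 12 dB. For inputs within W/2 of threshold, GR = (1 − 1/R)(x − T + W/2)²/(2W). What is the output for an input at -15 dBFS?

x − T + W/2 = -15 − (-10) + 6 = 1.
GR = (1 − 1/4) × 1² / 24 = 0.75 × 1 / 24 = 0.03125 dB.
Output = -15 − 0.03125 = -15.03125 dBFS.

-15.03125 dBFS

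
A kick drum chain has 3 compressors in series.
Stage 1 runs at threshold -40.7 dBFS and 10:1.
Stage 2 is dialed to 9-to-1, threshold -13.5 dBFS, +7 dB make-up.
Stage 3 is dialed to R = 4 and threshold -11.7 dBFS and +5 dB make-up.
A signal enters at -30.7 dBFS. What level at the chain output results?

Stage 1: 10 dB above -40.7 dBFS, reduced 10:1 to 1 dB above → -39.7 dBFS.
Stage 2: -39.7 dBFS is at or below the -13.5 dBFS threshold — no compression; make-up brings it to -32.7 dBFS.
Stage 3: -32.7 dBFS ≤ -11.7 dBFS, so stage 3 doesn't engage; make-up brings it to -27.7 dBFS.

-27.7 dBFS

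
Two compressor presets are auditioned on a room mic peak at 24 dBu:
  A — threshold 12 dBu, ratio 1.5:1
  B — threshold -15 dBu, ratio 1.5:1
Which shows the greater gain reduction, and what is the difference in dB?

B, by 9 dB

A: 12 dB over, compressed to 8 dB over, so 4 dB of GR.
B: 39 dB over, compressed to 26 dB over, so 13 dB of GR.
B reduces 9 dB more.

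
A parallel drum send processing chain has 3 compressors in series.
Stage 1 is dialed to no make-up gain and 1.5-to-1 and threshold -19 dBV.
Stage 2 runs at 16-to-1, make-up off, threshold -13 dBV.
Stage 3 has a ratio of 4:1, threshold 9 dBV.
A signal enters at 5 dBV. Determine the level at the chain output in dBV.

-12.375 dBV

Stage 1: 5 dBV is 24 dB over -19 dBV; at 1.5:1 that becomes 16 dB over, giving -3 dBV.
Stage 2: -3 dBV is 10 dB over -13 dBV; at 16:1 that becomes 0.625 dB over, giving -12.375 dBV.
Stage 3: below threshold (-12.375 ≤ 9); passes unchanged; output -12.375 dBV.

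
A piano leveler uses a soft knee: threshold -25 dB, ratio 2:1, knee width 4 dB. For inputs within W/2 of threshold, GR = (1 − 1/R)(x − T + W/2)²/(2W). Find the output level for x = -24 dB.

-24.5625 dB

x − T + W/2 = -24 − (-25) + 2 = 3.
GR = (1 − 1/2) × 3² / 8 = 0.5 × 9 / 8 = 0.5625 dB.
Output = -24 − 0.5625 = -24.5625 dB.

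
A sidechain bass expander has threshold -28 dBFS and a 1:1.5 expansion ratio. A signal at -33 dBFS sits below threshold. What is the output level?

-35.5 dBFS

Undershoot = (-28) − (-33) = 5 dB.
At 1:1.5, that expands to 7.5 dB under threshold.
Output = -28 − 7.5 = -35.5 dBFS.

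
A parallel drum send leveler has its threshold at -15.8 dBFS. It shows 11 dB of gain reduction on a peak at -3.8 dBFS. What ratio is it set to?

12:1

Input overshoot = -3.8 − (-15.8) = 12 dB.
Output overshoot = 12 − 11 = 1 dB.
Ratio = input overshoot / output overshoot = 12 / 1 = 12.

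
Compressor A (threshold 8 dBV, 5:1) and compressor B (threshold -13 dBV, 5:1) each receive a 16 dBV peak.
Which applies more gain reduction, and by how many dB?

B, by 16.8 dB

A: overshoot 8 dB → output overshoot 1.6 dB → GR 6.4 dB.
B: overshoot 29 dB → output overshoot 5.8 dB → GR 23.2 dB.
Difference: 16.8 dB in favour of B.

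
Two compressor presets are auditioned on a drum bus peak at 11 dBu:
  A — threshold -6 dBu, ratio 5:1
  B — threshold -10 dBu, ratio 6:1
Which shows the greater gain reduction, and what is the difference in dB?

A: overshoot 17 dB → output overshoot 3.4 dB → GR 13.6 dB.
B: overshoot 21 dB → output overshoot 3.5 dB → GR 17.5 dB.
Difference: 3.9 dB in favour of B.

B, by 3.9 dB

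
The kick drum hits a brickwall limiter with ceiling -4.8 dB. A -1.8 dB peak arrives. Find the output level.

At ∞:1, everything above -4.8 dB is held at the ceiling.

-4.8 dB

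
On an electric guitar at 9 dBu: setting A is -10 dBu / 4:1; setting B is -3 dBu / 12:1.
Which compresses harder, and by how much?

A: GR = 19 − 19/4 = 14.25 dB.
B: GR = 12 − 12/12 = 11 dB.
A applies 3.25 dB more gain reduction.

A, by 3.25 dB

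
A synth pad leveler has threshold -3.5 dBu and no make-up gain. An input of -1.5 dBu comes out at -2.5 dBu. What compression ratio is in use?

Input overshoot = -1.5 − (-3.5) = 2 dB; output overshoot = -2.5 − (-3.5) = 1 dB.
Ratio = 2 / 1 = 2.

2:1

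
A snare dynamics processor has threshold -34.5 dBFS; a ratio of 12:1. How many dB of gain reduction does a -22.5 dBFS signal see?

Overshoot = -22.5 − (-34.5) = 12 dB.
At 12:1, output sits 12/12 = 1 dB above threshold.
GR = overshoot in − overshoot out = 12 − 1 = 11 dB.

11 dB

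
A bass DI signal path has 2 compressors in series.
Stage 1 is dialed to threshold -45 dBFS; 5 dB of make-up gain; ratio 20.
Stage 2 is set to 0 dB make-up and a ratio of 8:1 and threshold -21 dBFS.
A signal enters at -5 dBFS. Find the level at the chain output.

-38 dBFS

Stage 1: -5 dBFS is 40 dB over -45 dBFS; at 20:1 that becomes 2 dB over, giving -43 dBFS; +5 dB make-up → -38 dBFS.
Stage 2: -38 dBFS is at or below the -21 dBFS threshold — no compression; output -38 dBFS.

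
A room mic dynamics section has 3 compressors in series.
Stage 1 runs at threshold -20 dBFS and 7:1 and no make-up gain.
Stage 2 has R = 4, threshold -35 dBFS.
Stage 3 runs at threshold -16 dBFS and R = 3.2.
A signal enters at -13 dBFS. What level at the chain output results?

Stage 1: -13 dBFS is 7 dB over -20 dBFS; at 7:1 that becomes 1 dB over, giving -19 dBFS.
Stage 2: 16 dB above -35 dBFS, reduced 4:1 to 4 dB above → -31 dBFS.
Stage 3: below threshold (-31 ≤ -16); passes unchanged; output -31 dBFS.

-31 dBFS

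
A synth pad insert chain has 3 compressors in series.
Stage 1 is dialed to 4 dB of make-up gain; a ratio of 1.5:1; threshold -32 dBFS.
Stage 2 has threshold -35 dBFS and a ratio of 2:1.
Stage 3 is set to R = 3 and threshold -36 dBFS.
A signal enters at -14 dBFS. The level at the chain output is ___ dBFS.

Stage 1: -14 dBFS is 18 dB over -32 dBFS; at 1.5:1 that becomes 12 dB over, giving -20 dBFS; +4 dB make-up → -16 dBFS.
Stage 2: -16 dBFS is 19 dB over -35 dBFS; at 2:1 that becomes 9.5 dB over, giving -25.5 dBFS.
Stage 3: 10.5 dB above -36 dBFS, reduced 3:1 to 3.5 dB above → -32.5 dBFS.

-32.5 dBFS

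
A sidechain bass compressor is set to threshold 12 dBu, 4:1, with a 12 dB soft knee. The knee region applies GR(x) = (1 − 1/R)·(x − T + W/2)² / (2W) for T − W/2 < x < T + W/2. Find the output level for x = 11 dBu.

x − T + W/2 = 11 − 12 + 6 = 5.
GR = (1 − 1/4) × 5² / 24 = 0.75 × 25 / 24 = 0.78125 dB.
Output = 11 − 0.78125 = 10.21875 dBu.

10.21875 dBu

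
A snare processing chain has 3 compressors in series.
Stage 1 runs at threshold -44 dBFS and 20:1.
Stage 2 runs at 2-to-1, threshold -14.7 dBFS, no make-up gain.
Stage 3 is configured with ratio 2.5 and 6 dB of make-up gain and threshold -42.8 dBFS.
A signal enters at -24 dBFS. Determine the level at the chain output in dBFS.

-37 dBFS

Stage 1: overshoot 20 dB → 20/20 = 1 dB → -43 dBFS.
Stage 2: -43 dBFS ≤ -14.7 dBFS, so stage 2 doesn't engage; output -43 dBFS.
Stage 3: -43 dBFS ≤ -42.8 dBFS, so stage 3 doesn't engage; make-up brings it to -37 dBFS.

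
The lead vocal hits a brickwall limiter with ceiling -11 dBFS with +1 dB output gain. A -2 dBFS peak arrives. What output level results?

-10 dBFS

At ∞:1, everything above -11 dBFS is held at the ceiling.
Output gain then adds 1 dB: -11 + 1 = -10 dBFS.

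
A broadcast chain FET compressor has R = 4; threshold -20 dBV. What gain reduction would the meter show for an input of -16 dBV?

The signal is 4 dB above threshold.
At 4:1, output sits 4/4 = 1 dB above threshold.
Gain reduction = 4 − 1 = 3 dB.

3 dB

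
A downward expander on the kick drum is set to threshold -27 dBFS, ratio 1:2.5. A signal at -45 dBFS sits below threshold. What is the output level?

The input is 18 dB below the -27 dBFS threshold.
A 1:2.5 expander multiplies undershoot by 2.5: 18 × 2.5 = 45 dB below threshold.
Output = -27 − 45 = -72 dBFS.

-72 dBFS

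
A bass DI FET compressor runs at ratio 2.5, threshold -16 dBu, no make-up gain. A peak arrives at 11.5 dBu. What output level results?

11.5 dBu sits 27.5 dB over threshold.
At 2.5:1 the overshoot is divided by 2.5, leaving 11 dB above threshold.
Output = -16 + 11 = -5 dBu.

-5 dBu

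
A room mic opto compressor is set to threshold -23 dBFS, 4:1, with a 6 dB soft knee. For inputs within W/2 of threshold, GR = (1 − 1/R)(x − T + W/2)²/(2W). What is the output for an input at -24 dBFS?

x − T + W/2 = -24 − (-23) + 3 = 2.
GR = (1 − 1/4) × 2² / 12 = 0.75 × 4 / 12 = 0.25 dB.
Output = -24 − 0.25 = -24.25 dBFS.

-24.25 dBFS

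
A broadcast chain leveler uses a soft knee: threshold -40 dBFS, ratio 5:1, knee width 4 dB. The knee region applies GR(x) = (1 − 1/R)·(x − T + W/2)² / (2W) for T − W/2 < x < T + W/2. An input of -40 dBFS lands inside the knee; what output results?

-40.4 dBFS

x − T + W/2 = -40 − (-40) + 2 = 2.
GR = (1 − 1/5) × 2² / 8 = 0.8 × 4 / 8 = 0.4 dB.
Output = -40 − 0.4 = -40.4 dBFS.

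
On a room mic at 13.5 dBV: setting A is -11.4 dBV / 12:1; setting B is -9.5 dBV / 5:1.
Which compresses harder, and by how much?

A, by 4.425 dB

A: GR = 24.9 − 24.9/12 = 22.825 dB.
B: GR = 23 − 23/5 = 18.4 dB.
Difference: 4.425 dB in favour of A.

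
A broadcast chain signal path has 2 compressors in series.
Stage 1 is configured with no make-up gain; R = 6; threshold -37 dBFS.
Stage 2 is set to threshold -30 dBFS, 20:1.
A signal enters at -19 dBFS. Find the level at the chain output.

Stage 1: -19 dBFS is 18 dB over -37 dBFS; at 6:1 that becomes 3 dB over, giving -34 dBFS.
Stage 2: -34 dBFS ≤ -30 dBFS, so stage 2 doesn't engage; output -34 dBFS.

-34 dBFS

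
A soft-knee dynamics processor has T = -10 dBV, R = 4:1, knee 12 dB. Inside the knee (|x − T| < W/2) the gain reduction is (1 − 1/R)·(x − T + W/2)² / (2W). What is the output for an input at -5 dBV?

-8.78125 dBV

x − T + W/2 = -5 − (-10) + 6 = 11.
GR = (1 − 1/4) × 11² / 24 = 0.75 × 121 / 24 = 3.78125 dB.
Output = -5 − 3.78125 = -8.78125 dBV.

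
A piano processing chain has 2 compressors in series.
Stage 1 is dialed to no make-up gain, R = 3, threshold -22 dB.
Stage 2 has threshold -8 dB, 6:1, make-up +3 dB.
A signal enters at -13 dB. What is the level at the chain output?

Stage 1: overshoot 9 dB → 9/3 = 3 dB → -19 dB.
Stage 2: -19 dB ≤ -8 dB, so stage 2 doesn't engage; make-up brings it to -16 dB.

-16 dB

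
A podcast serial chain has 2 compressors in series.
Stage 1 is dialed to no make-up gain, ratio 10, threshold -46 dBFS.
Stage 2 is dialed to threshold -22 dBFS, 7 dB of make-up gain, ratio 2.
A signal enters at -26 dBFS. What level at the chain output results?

-37 dBFS

Stage 1: overshoot 20 dB → 20/10 = 2 dB → -44 dBFS.
Stage 2: -44 dBFS is at or below the -22 dBFS threshold — no compression; make-up brings it to -37 dBFS.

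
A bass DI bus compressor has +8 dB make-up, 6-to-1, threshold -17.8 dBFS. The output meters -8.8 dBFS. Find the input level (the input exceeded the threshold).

Before make-up, the level was -8.8 − 8 = -16.8 dBFS.
That's 1 dB above the -17.8 dBFS threshold.
Input overshoot = R × output overshoot = 6 dB → input = -17.8 + 6 = -11.8 dBFS.

-11.8 dBFS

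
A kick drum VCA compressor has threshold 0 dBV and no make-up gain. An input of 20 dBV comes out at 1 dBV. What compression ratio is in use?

Input overshoot = 20 − 0 = 20 dB; output overshoot = 1 − 0 = 1 dB.
Ratio = 20 / 1 = 20.

20:1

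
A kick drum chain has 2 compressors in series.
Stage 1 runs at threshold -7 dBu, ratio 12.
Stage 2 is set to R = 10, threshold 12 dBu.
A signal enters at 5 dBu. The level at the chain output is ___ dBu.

-6 dBu

Stage 1: 12 dB above -7 dBu, reduced 12:1 to 1 dB above → -6 dBu.
Stage 2: -6 dBu ≤ 12 dBu, so stage 2 doesn't engage; output -6 dBu.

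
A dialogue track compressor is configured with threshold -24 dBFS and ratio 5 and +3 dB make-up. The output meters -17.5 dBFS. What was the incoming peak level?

-6.5 dBFS

Remove make-up: -17.5 − 3 = -20.5 dBFS.
That's 3.5 dB above the -24 dBFS threshold.
Undo the ratio: input overshoot = 3.5 × 5 = 17.5 dB, giving input = -6.5 dBFS.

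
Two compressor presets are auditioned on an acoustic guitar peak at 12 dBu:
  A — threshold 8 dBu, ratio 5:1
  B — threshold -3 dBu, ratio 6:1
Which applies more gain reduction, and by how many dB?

A: overshoot 4 dB → output overshoot 0.8 dB → GR 3.2 dB.
B: overshoot 15 dB → output overshoot 2.5 dB → GR 12.5 dB.
B reduces 9.3 dB more.

B, by 9.3 dB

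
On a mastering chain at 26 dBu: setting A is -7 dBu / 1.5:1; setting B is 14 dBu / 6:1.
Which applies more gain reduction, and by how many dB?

A: 33 dB over, compressed to 22 dB over, so 11 dB of GR.
B: 12 dB over, compressed to 2 dB over, so 10 dB of GR.
A applies 1 dB more gain reduction.

A, by 1 dB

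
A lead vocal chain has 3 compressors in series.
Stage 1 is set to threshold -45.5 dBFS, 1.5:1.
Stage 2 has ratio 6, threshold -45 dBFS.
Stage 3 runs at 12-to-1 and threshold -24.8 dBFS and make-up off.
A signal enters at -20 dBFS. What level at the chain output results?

Stage 1: 25.5 dB above -45.5 dBFS, reduced 1.5:1 to 17 dB above → -28.5 dBFS.
Stage 2: -28.5 dBFS is 16.5 dB over -45 dBFS; at 6:1 that becomes 2.75 dB over, giving -42.25 dBFS.
Stage 3: -42.25 dBFS is at or below the -24.8 dBFS threshold — no compression; output -42.25 dBFS.

-42.25 dBFS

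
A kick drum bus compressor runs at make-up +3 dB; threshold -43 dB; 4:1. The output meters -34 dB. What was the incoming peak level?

Stripping the +3 dB make-up gives -37 dB at the gain stage.
Post-compression overshoot = -37 − (-43) = 6 dB.
Input overshoot = R × output overshoot = 24 dB → input = -43 + 24 = -19 dB.

-19 dB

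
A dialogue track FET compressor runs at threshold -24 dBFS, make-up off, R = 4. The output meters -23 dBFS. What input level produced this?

The compressed level sits -23 − (-24) = 1 dB over threshold.
Undo the ratio: input overshoot = 1 × 4 = 4 dB, giving input = -20 dBFS.

-20 dBFS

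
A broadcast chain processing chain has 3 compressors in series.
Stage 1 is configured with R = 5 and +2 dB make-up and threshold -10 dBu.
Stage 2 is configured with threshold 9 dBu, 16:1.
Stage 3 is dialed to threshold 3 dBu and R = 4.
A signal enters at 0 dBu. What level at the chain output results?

-6 dBu

Stage 1: 0 dBu is 10 dB over -10 dBu; at 5:1 that becomes 2 dB over, giving -8 dBu; +2 dB make-up → -6 dBu.
Stage 2: -6 dBu ≤ 9 dBu, so stage 2 doesn't engage; output -6 dBu.
Stage 3: -6 dBu is at or below the 3 dBu threshold — no compression; output -6 dBu.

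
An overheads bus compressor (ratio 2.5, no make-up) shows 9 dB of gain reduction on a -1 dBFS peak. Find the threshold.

Input is 15 dB above T (since output overshoot × R = input overshoot: (-10 − T)·2.5 = -1 − T gives T = -16 dBFS).
Check: -16 + (-1 − (-16))/2.5 = -16 + 6 = -10 dBFS. ✓

-16 dBFS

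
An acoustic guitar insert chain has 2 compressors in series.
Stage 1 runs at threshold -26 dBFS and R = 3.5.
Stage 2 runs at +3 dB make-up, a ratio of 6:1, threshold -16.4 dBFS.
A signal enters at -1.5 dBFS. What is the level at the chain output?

-16 dBFS

Stage 1: -1.5 dBFS is 24.5 dB over -26 dBFS; at 3.5:1 that becomes 7 dB over, giving -19 dBFS.
Stage 2: -19 dBFS is at or below the -16.4 dBFS threshold — no compression; make-up brings it to -16 dBFS.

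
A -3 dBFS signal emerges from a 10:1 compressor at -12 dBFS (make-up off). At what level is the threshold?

-13 dBFS

Input is 10 dB above T (since output overshoot × R = input overshoot: (-12 − T)·10 = -3 − T gives T = -13 dBFS).
Check: -13 + (-3 − (-13))/10 = -13 + 1 = -12 dBFS. ✓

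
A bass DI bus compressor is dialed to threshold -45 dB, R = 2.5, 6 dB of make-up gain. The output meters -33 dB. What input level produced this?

Stripping the +6 dB make-up gives -39 dB at the gain stage.
Post-compression overshoot = -39 − (-45) = 6 dB.
Undo the ratio: input overshoot = 6 × 2.5 = 15 dB, giving input = -30 dB.

-30 dB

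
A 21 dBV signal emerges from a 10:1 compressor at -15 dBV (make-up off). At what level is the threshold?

Input is 40 dB above T (since output overshoot × R = input overshoot: (-15 − T)·10 = 21 − T gives T = -19 dBV).
Check: -19 + (21 − (-19))/10 = -19 + 4 = -15 dBV. ✓

-19 dBV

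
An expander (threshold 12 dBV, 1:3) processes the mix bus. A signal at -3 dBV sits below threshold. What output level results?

Below threshold, a 1:3 expander applies gain = (3−1)×(T − x) of attenuation.
(3−1) × 15 = 30 dB, so output = -3 − 30 = -33 dBV.

-33 dBV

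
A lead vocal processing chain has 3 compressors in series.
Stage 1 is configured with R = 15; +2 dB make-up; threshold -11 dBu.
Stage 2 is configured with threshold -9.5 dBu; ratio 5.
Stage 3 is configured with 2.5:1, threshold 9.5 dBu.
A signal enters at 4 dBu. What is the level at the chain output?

Stage 1: 15 dB above -11 dBu, reduced 15:1 to 1 dB above → -10 dBu; +2 dB make-up → -8 dBu.
Stage 2: -8 dBu is 1.5 dB over -9.5 dBu; at 5:1 that becomes 0.3 dB over, giving -9.2 dBu.
Stage 3: -9.2 dBu ≤ 9.5 dBu, so stage 3 doesn't engage; output -9.2 dBu.

-9.2 dBu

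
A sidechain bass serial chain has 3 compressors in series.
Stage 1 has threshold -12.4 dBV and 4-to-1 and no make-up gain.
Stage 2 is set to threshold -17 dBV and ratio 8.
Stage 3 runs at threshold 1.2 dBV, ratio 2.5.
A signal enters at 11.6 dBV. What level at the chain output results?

Stage 1: 11.6 dBV is 24 dB over -12.4 dBV; at 4:1 that becomes 6 dB over, giving -6.4 dBV.
Stage 2: overshoot 10.6 dB → 10.6/8 = 1.325 dB → -15.675 dBV.
Stage 3: -15.675 dBV is at or below the 1.2 dBV threshold — no compression; output -15.675 dBV.

-15.675 dBV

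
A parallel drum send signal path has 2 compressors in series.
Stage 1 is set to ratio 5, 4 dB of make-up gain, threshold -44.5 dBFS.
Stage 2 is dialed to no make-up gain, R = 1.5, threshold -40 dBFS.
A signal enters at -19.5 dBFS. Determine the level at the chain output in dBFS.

Stage 1: 25 dB above -44.5 dBFS, reduced 5:1 to 5 dB above → -39.5 dBFS; +4 dB make-up → -35.5 dBFS.
Stage 2: 4.5 dB above -40 dBFS, reduced 1.5:1 to 3 dB above → -37 dBFS.

-37 dBFS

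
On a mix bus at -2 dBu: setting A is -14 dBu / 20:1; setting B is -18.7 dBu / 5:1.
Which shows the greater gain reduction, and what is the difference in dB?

A: overshoot 12 dB → output overshoot 0.6 dB → GR 11.4 dB.
B: overshoot 16.7 dB → output overshoot 3.34 dB → GR 13.36 dB.
Difference: 1.96 dB in favour of B.

B, by 1.96 dB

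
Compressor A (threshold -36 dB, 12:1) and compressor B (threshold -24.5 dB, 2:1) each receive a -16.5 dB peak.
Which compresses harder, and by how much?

A: 19.5 dB over, compressed to 1.625 dB over, so 17.875 dB of GR.
B: 8 dB over, compressed to 4 dB over, so 4 dB of GR.
Difference: 13.875 dB in favour of A.

A, by 13.875 dB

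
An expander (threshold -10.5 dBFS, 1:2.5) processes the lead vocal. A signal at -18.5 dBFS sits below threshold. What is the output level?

-30.5 dBFS

The input is 8 dB below the -10.5 dBFS threshold.
A 1:2.5 expander multiplies undershoot by 2.5: 8 × 2.5 = 20 dB below threshold.
Output = -10.5 − 20 = -30.5 dBFS.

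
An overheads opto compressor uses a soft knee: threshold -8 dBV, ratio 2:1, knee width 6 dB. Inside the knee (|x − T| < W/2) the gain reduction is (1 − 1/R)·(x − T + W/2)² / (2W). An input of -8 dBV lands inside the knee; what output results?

-8.375 dBV

x − T + W/2 = -8 − (-8) + 3 = 3.
GR = (1 − 1/2) × 3² / 12 = 0.5 × 9 / 12 = 0.375 dB.
Output = -8 − 0.375 = -8.375 dBV.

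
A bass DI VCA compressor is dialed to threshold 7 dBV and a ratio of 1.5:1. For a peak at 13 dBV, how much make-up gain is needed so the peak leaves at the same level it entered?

Without make-up, output = threshold + overshoot/1.5 = 7 + 4 = 11 dBV.
Gap to target: 2 dB.

2 dB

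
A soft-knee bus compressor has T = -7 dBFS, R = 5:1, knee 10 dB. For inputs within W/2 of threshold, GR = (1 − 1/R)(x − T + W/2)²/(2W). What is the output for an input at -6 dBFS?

x − T + W/2 = -6 − (-7) + 5 = 6.
GR = (1 − 1/5) × 6² / 20 = 0.8 × 36 / 20 = 1.44 dB.
Output = -6 − 1.44 = -7.44 dBFS.

-7.44 dBFS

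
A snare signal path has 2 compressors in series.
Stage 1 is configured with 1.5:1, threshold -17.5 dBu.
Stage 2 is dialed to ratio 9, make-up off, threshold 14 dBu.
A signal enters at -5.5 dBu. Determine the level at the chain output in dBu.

Stage 1: -5.5 dBu is 12 dB over -17.5 dBu; at 1.5:1 that becomes 8 dB over, giving -9.5 dBu.
Stage 2: -9.5 dBu is at or below the 14 dBu threshold — no compression; output -9.5 dBu.

-9.5 dBu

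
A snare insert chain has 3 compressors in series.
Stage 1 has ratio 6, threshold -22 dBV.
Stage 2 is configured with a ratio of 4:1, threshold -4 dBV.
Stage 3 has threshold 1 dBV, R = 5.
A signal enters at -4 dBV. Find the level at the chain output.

Stage 1: overshoot 18 dB → 18/6 = 3 dB → -19 dBV.
Stage 2: -19 dBV ≤ -4 dBV, so stage 2 doesn't engage; output -19 dBV.
Stage 3: below threshold (-19 ≤ 1); passes unchanged; output -19 dBV.

-19 dBV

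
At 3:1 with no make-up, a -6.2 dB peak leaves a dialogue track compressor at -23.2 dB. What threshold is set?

-31.7 dB

Let T be the threshold. Output overshoot = (input overshoot)/R, so -23.2 − T = (-6.2 − T)/3.
3·(-23.2 − T) = -6.2 − T → 2·T = -69.6 − (-6.2) = -63.4.
T = -63.4/2 = -31.7 dB.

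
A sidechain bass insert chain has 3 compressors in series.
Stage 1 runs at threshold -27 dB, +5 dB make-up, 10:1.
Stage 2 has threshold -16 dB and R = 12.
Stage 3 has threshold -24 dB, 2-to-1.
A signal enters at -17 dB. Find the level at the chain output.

-22.5 dB

Stage 1: overshoot 10 dB → 10/10 = 1 dB → -26 dB; +5 dB make-up → -21 dB.
Stage 2: -21 dB ≤ -16 dB, so stage 2 doesn't engage; output -21 dB.
Stage 3: -21 dB is 3 dB over -24 dB; at 2:1 that becomes 1.5 dB over, giving -22.5 dB.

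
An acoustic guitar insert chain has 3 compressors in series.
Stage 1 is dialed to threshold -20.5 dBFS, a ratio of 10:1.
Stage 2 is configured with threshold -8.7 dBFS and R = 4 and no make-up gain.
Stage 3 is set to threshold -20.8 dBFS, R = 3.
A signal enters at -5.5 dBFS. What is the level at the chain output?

Stage 1: -5.5 dBFS is 15 dB over -20.5 dBFS; at 10:1 that becomes 1.5 dB over, giving -19 dBFS.
Stage 2: below threshold (-19 ≤ -8.7); passes unchanged; output -19 dBFS.
Stage 3: overshoot 1.8 dB → 1.8/3 = 0.6 dB → -20.2 dBFS.

-20.2 dBFS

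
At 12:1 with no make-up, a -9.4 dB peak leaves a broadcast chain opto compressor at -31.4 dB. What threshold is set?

-33.4 dB

Gain reduction = -9.4 − (-31.4) = 22 dB; output overshoot = GR / (R − 1) = 22 / 11 = 2 dB.
Threshold = output − output overshoot = -31.4 − 2 = -33.4 dB.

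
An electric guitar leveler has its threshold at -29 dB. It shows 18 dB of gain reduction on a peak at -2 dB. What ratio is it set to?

Input overshoot = -2 − (-29) = 27 dB.
Output overshoot = 27 − 18 = 9 dB.
Ratio = input overshoot / output overshoot = 27 / 9 = 3.

3:1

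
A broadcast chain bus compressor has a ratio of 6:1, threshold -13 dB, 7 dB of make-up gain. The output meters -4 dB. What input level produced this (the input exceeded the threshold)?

Remove make-up: -4 − 7 = -11 dB.
Post-compression overshoot = -11 − (-13) = 2 dB.
Undo the ratio: input overshoot = 2 × 6 = 12 dB, giving input = -1 dB.

-1 dB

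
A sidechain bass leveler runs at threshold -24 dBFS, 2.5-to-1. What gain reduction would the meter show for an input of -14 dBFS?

6 dB

Overshoot = -14 − (-24) = 10 dB.
At 2.5:1, output sits 10/2.5 = 4 dB above threshold.
So the signal is attenuated by 10 − 4 = 6 dB.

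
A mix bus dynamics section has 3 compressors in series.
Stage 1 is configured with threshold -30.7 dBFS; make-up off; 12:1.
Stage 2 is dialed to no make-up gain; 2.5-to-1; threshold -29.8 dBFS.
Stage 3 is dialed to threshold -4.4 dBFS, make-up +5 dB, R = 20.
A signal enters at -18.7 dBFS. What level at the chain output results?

-24.76 dBFS

Stage 1: -18.7 dBFS is 12 dB over -30.7 dBFS; at 12:1 that becomes 1 dB over, giving -29.7 dBFS.
Stage 2: -29.7 dBFS is 0.1 dB over -29.8 dBFS; at 2.5:1 that becomes 0.04 dB over, giving -29.76 dBFS.
Stage 3: below threshold (-29.76 ≤ -4.4); passes unchanged; make-up brings it to -24.76 dBFS.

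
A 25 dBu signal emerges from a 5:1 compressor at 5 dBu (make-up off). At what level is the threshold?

0 dBu

Gain reduction = 25 − 5 = 20 dB; output overshoot = GR / (R − 1) = 20 / 4 = 5 dB.
Threshold = output − output overshoot = 5 − 5 = 0 dBu.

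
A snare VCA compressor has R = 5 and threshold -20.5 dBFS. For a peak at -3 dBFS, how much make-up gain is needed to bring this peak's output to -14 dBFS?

3 dB

The peak compresses to -20.5 + 17.5/5 = -17 dBFS.
To reach -14 dBFS requires -14 − (-17) = 3 dB of make-up.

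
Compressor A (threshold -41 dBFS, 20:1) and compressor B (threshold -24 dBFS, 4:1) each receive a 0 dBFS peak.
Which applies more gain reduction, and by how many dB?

A: GR = 41 − 41/20 = 38.95 dB.
B: GR = 24 − 24/4 = 18 dB.
A applies 20.95 dB more gain reduction.

A, by 20.95 dB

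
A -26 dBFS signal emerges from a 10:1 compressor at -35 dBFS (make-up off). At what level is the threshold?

Input is 10 dB above T (since output overshoot × R = input overshoot: (-35 − T)·10 = -26 − T gives T = -36 dBFS).
Check: -36 + (-26 − (-36))/10 = -36 + 1 = -35 dBFS. ✓

-36 dBFS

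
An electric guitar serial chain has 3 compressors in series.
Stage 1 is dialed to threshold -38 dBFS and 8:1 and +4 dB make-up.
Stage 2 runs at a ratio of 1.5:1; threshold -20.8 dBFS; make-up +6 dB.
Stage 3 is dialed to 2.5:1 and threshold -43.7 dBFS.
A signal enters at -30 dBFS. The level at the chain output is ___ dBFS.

Stage 1: overshoot 8 dB → 8/8 = 1 dB → -37 dBFS; +4 dB make-up → -33 dBFS.
Stage 2: -33 dBFS is at or below the -20.8 dBFS threshold — no compression; make-up brings it to -27 dBFS.
Stage 3: -27 dBFS is 16.7 dB over -43.7 dBFS; at 2.5:1 that becomes 6.68 dB over, giving -37.02 dBFS.

-37.02 dBFS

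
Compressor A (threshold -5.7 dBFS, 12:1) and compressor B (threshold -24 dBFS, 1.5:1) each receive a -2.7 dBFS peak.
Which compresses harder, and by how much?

A: 3 dB over, compressed to 0.25 dB over, so 2.75 dB of GR.
B: 21.3 dB over, compressed to 14.2 dB over, so 7.1 dB of GR.
B reduces 4.35 dB more.

B, by 4.35 dB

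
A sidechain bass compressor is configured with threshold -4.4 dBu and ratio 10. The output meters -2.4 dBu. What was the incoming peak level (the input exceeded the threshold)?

Post-compression overshoot = -2.4 − (-4.4) = 2 dB.
Undo the ratio: input overshoot = 2 × 10 = 20 dB, giving input = 15.6 dBu.

15.6 dBu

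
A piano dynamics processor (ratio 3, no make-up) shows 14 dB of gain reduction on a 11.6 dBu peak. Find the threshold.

-9.4 dBu

Gain reduction = 11.6 − (-2.4) = 14 dB; output overshoot = GR / (R − 1) = 14 / 2 = 7 dB.
Threshold = output − output overshoot = -2.4 − 7 = -9.4 dBu.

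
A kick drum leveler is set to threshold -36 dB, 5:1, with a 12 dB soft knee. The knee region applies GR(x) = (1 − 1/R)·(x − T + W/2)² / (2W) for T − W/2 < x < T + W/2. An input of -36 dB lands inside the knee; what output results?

-37.2 dB

x − T + W/2 = -36 − (-36) + 6 = 6.
GR = (1 − 1/5) × 6² / 24 = 0.8 × 36 / 24 = 1.2 dB.
Output = -36 − 1.2 = -37.2 dB.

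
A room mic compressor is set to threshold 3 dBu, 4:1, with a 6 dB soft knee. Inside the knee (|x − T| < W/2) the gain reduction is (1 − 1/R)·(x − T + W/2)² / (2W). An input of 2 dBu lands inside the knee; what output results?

1.75 dBu

x − T + W/2 = 2 − 3 + 3 = 2.
GR = (1 − 1/4) × 2² / 12 = 0.75 × 4 / 12 = 0.25 dB.
Output = 2 − 0.25 = 1.75 dBu.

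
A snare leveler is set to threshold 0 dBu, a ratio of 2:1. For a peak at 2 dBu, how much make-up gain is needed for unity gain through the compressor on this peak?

1 dB

Overshoot 2 dB → 2/2 = 1 dB after compression, so the compressed level is 0 + 1 = 1 dBu.
Make-up = target − compressed = 2 − 1 = 1 dB.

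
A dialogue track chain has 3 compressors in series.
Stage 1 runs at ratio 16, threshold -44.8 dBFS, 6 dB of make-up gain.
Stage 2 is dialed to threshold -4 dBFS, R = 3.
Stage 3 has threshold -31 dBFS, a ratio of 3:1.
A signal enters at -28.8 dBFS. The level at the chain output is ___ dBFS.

Stage 1: -28.8 dBFS is 16 dB over -44.8 dBFS; at 16:1 that becomes 1 dB over, giving -43.8 dBFS; +6 dB make-up → -37.8 dBFS.
Stage 2: -37.8 dBFS is at or below the -4 dBFS threshold — no compression; output -37.8 dBFS.
Stage 3: -37.8 dBFS ≤ -31 dBFS, so stage 3 doesn't engage; output -37.8 dBFS.

-37.8 dBFS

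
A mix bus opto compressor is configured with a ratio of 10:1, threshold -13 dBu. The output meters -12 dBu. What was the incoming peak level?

The compressed level sits -12 − (-13) = 1 dB over threshold.
Input overshoot = R × output overshoot = 10 dB → input = -13 + 10 = -3 dBu.

-3 dBu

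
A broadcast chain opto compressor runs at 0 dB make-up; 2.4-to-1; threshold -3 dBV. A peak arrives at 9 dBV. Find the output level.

2 dBV

9 dBV sits 12 dB over threshold.
2.4:1 compression reduces that to 12/2.4 = 5 dB over.
Output = -3 + 5 = 2 dBV.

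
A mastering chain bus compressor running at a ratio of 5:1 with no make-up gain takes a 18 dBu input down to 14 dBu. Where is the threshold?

Gain reduction = 18 − 14 = 4 dB; output overshoot = GR / (R − 1) = 4 / 4 = 1 dB.
Threshold = output − output overshoot = 14 − 1 = 13 dBu.

13 dBu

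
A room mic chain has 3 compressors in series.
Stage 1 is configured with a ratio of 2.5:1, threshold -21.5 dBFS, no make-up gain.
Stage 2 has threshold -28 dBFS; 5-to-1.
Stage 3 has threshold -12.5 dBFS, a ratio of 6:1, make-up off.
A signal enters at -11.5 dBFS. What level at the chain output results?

-25.9 dBFS

Stage 1: 10 dB above -21.5 dBFS, reduced 2.5:1 to 4 dB above → -17.5 dBFS.
Stage 2: -17.5 dBFS is 10.5 dB over -28 dBFS; at 5:1 that becomes 2.1 dB over, giving -25.9 dBFS.
Stage 3: below threshold (-25.9 ≤ -12.5); passes unchanged; output -25.9 dBFS.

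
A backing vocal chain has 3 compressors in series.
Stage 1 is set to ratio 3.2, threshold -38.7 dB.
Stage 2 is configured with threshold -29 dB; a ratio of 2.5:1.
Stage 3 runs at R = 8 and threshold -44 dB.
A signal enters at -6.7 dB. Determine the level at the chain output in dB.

-42.11 dB

Stage 1: -6.7 dB is 32 dB over -38.7 dB; at 3.2:1 that becomes 10 dB over, giving -28.7 dB.
Stage 2: overshoot 0.3 dB → 0.3/2.5 = 0.12 dB → -28.88 dB.
Stage 3: -28.88 dB is 15.12 dB over -44 dB; at 8:1 that becomes 1.89 dB over, giving -42.11 dB.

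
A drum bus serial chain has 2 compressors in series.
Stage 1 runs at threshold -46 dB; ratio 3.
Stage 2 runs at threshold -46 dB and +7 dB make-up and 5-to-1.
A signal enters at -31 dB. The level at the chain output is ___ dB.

-38 dB

Stage 1: 15 dB above -46 dB, reduced 3:1 to 5 dB above → -41 dB.
Stage 2: -41 dB is 5 dB over -46 dB; at 5:1 that becomes 1 dB over, giving -45 dB; +7 dB make-up → -38 dB.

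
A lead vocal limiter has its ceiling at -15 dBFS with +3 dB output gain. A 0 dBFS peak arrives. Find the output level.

A brickwall limiter is an ∞:1 compressor: any input above the ceiling is clamped to -15 dBFS.
Output gain then adds 3 dB: -15 + 3 = -12 dBFS.

-12 dBFS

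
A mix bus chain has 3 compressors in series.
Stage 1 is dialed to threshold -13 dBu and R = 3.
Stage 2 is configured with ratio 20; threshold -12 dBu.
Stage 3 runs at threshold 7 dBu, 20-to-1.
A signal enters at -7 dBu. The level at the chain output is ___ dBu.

-11.95 dBu

Stage 1: overshoot 6 dB → 6/3 = 2 dB → -11 dBu.
Stage 2: 1 dB above -12 dBu, reduced 20:1 to 0.05 dB above → -11.95 dBu.
Stage 3: -11.95 dBu ≤ 7 dBu, so stage 3 doesn't engage; output -11.95 dBu.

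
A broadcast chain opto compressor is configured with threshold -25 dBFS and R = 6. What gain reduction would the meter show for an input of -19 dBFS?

The signal is 6 dB above threshold.
At 6:1, output sits 6/6 = 1 dB above threshold.
So the signal is attenuated by 6 − 1 = 5 dB.

5 dB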